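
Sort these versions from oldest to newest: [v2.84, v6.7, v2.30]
[v2.30, v2.84, v6.7]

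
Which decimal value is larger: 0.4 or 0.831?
0.831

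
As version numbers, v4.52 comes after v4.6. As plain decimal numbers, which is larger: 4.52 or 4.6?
4.6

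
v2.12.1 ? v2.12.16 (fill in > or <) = <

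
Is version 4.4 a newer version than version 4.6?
No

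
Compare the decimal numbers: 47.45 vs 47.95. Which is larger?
47.95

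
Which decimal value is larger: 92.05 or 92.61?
92.61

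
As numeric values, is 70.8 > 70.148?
True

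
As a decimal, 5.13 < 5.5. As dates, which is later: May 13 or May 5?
May 13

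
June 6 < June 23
True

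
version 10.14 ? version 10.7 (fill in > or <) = >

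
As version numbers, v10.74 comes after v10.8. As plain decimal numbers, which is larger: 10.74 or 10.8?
10.8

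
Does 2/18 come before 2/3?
No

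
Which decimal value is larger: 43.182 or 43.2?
43.2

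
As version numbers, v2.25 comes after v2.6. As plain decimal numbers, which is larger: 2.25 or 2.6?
2.6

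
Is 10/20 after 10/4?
Yes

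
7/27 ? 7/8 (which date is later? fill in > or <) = >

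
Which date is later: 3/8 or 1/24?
3/8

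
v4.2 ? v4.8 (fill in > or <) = <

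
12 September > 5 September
True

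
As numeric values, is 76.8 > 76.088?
True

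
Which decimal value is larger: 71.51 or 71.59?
71.59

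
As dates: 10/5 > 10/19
False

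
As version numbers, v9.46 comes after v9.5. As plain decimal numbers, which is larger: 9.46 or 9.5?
9.5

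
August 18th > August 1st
True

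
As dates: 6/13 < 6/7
False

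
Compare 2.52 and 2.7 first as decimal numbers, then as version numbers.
As decimals: 2.52 < 2.7. As versions: v2.52 > v2.7 (minor version 52 > 7).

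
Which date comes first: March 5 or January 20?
January 20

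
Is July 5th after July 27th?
No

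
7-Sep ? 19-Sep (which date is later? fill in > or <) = <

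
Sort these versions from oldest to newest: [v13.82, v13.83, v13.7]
[v13.7, v13.82, v13.83]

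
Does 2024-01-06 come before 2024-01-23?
Yes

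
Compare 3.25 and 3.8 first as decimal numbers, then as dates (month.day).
As decimals: 3.25 < 3.8. As dates: 3/25 is later than 3/8 (day 25 > day 8).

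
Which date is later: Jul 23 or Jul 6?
Jul 23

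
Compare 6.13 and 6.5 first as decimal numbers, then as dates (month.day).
As decimals: 6.13 < 6.5. As dates: 6/13 is later than 6/5 (day 13 > day 5).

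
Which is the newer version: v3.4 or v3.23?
v3.23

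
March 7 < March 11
True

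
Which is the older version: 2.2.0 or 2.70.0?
2.2.0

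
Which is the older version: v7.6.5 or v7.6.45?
v7.6.5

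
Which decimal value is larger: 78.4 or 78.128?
78.4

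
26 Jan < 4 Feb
True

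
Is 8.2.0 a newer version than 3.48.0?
Yes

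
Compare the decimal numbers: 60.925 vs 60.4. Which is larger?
60.925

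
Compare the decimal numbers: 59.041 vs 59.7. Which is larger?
59.7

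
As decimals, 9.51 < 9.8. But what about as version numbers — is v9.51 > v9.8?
True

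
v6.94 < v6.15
False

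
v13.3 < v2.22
False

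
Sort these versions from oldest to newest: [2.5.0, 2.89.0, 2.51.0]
[2.5.0, 2.51.0, 2.89.0]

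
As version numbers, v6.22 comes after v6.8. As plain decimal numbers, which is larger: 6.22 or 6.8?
6.8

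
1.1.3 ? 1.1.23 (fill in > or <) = <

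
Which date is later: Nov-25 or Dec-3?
Dec-3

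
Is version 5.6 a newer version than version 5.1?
Yes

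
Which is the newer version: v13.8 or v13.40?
v13.40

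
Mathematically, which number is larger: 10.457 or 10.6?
10.6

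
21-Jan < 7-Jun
True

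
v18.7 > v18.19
False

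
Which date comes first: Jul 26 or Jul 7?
Jul 7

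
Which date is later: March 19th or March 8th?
March 19th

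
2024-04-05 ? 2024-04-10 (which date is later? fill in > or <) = <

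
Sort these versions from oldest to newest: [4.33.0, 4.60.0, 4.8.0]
[4.8.0, 4.33.0, 4.60.0]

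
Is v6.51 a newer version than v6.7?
Yes. Version numbers are compared segment by segment as integers, not as decimals: minor version 51 > 7, so v6.51 > v6.7 (even though the decimal 6.51 < 6.7).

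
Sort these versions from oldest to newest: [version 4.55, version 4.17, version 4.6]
[version 4.6, version 4.17, version 4.55]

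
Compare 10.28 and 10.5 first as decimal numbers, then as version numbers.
As decimals: 10.28 < 10.5. As versions: v10.28 > v10.5 (minor version 28 > 5).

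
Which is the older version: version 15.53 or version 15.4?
version 15.4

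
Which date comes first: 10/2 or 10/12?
10/2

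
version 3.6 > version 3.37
False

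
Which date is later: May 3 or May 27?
May 27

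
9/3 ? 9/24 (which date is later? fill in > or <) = <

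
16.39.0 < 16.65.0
True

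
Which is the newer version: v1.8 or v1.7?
v1.8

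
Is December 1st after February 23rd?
Yes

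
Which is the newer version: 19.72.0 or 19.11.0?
19.72.0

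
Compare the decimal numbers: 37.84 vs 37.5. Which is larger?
37.84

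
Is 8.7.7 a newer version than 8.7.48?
No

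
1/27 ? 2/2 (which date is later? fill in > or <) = <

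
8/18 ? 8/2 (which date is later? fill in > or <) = >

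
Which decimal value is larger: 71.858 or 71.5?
71.858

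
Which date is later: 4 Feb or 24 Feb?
24 Feb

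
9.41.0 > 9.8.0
True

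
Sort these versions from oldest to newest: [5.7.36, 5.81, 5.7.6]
[5.7.6, 5.7.36, 5.81]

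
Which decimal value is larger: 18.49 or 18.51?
18.51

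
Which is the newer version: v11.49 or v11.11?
v11.49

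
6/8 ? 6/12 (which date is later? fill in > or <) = <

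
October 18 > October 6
True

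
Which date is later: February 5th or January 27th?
February 5th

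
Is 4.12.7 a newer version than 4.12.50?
No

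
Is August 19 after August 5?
Yes. Day 19 comes after day 5 in August — this is a date comparison, not a decimal one (the decimal 8.19 would be smaller than 8.5).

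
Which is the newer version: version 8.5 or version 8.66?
version 8.66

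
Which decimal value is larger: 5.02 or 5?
5.02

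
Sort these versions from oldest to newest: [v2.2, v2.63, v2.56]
[v2.2, v2.56, v2.63]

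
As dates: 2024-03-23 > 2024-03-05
True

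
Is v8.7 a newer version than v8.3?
Yes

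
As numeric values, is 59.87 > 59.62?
True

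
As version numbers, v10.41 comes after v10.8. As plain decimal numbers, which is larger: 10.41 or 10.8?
10.8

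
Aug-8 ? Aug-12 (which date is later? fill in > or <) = <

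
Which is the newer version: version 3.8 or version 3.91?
version 3.91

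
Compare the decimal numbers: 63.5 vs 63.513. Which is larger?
63.513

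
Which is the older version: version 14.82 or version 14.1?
version 14.1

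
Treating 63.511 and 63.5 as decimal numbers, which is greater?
63.511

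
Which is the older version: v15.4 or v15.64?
v15.4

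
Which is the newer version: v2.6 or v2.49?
v2.49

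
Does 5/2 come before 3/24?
No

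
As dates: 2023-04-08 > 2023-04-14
False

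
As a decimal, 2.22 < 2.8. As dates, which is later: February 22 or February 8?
February 22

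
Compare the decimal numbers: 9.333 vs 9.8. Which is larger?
9.8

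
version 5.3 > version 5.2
True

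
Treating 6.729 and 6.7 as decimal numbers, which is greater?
6.729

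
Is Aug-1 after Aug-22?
No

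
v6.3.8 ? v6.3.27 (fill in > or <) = <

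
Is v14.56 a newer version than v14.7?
Yes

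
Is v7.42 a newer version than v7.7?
Yes. Version numbers are compared segment by segment as integers, not as decimals: minor version 42 > 7, so v7.42 > v7.7 (even though the decimal 7.42 < 7.7).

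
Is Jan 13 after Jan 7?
Yes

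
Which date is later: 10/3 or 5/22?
10/3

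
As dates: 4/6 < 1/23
False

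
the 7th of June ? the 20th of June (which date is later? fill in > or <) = <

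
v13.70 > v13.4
True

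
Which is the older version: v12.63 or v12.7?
v12.7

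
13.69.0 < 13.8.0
False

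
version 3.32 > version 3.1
True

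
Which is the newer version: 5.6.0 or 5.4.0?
5.6.0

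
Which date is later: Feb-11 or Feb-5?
Feb-11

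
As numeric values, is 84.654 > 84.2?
True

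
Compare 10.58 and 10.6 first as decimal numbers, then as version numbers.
As decimals: 10.58 < 10.6. As versions: v10.58 > v10.6 (minor version 58 > 6).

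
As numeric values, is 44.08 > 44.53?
False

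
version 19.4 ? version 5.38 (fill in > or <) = >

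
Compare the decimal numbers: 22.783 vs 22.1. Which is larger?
22.783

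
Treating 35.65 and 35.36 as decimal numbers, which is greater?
35.65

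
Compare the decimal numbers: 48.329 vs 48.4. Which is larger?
48.4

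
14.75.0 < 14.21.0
False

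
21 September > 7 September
True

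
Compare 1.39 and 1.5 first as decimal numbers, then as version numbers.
As decimals: 1.39 < 1.5. As versions: v1.39 > v1.5 (minor version 39 > 5).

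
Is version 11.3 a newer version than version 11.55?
No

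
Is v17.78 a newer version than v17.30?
Yes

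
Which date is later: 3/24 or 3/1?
3/24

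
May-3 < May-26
True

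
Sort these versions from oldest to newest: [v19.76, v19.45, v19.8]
[v19.8, v19.45, v19.76]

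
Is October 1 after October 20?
No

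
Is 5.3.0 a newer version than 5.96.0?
No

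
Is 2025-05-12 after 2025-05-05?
Yes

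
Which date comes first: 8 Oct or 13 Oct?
8 Oct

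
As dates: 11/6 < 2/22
False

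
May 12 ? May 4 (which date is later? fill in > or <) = >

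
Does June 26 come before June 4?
No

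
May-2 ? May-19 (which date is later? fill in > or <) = <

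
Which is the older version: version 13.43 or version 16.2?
version 13.43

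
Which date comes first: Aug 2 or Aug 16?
Aug 2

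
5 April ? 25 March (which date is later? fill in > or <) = >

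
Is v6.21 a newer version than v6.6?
Yes. Version numbers are compared segment by segment as integers, not as decimals: minor version 21 > 6, so v6.21 > v6.6 (even though the decimal 6.21 < 6.6).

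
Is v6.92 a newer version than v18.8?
No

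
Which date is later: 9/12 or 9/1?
9/12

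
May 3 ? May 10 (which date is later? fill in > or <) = <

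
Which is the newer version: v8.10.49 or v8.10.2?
v8.10.49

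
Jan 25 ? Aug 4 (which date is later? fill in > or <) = <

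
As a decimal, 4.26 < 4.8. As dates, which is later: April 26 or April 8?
April 26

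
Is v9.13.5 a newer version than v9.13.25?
No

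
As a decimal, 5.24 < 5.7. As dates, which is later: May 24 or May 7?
May 24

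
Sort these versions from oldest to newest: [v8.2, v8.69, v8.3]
[v8.2, v8.3, v8.69]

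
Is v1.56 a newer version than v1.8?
Yes. Version numbers are compared segment by segment as integers, not as decimals: minor version 56 > 8, so v1.56 > v1.8 (even though the decimal 1.56 < 1.8).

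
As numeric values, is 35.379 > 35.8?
False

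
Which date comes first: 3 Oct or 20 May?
20 May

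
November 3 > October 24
True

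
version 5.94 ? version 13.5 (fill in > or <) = <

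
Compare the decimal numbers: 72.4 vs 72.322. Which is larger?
72.4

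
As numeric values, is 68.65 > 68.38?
True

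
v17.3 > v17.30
False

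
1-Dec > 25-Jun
True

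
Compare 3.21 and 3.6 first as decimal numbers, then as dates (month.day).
As decimals: 3.21 < 3.6. As dates: 3/21 is later than 3/6 (day 21 > day 6).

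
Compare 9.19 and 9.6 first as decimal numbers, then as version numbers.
As decimals: 9.19 < 9.6. As versions: v9.19 > v9.6 (minor version 19 > 6).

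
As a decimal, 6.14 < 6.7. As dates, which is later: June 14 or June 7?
June 14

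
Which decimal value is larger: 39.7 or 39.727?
39.727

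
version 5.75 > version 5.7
True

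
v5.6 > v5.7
False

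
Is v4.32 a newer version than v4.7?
Yes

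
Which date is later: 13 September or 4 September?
13 September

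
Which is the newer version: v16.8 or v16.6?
v16.8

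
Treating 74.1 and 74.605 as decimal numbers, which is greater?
74.605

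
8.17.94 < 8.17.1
False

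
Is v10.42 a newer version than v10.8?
Yes. Version numbers are compared segment by segment as integers, not as decimals: minor version 42 > 8, so v10.42 > v10.8 (even though the decimal 10.42 < 10.8).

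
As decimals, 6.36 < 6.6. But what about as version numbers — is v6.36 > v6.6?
True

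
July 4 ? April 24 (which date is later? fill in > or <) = >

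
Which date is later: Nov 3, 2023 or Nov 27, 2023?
Nov 27, 2023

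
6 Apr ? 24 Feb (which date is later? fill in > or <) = >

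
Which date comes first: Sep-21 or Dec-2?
Sep-21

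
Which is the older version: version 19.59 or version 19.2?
version 19.2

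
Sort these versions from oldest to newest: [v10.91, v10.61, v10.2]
[v10.2, v10.61, v10.91]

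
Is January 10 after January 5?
Yes. Day 10 comes after day 5 in January — this is a date comparison, not a decimal one (the decimal 1.10 would be smaller than 1.5).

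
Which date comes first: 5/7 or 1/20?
1/20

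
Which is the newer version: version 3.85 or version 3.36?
version 3.85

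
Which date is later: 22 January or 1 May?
1 May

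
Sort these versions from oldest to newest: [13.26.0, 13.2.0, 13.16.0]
[13.2.0, 13.16.0, 13.26.0]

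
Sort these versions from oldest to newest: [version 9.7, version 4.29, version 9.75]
[version 4.29, version 9.7, version 9.75]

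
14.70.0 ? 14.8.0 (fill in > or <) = >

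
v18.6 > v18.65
False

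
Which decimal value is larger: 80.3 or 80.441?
80.441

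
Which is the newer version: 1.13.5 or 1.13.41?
1.13.41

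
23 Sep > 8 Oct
False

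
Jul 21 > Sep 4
False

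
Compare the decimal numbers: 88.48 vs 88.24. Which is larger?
88.48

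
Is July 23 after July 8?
Yes. Day 23 comes after day 8 in July — this is a date comparison, not a decimal one (the decimal 7.23 would be smaller than 7.8).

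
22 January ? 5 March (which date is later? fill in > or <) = <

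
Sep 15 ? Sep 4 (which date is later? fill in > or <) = >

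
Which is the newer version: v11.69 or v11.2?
v11.69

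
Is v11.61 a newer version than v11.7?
Yes. Version numbers are compared segment by segment as integers, not as decimals: minor version 61 > 7, so v11.61 > v11.7 (even though the decimal 11.61 < 11.7).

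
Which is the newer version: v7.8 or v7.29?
v7.29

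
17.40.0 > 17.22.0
True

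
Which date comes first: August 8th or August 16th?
August 8th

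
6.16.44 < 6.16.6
False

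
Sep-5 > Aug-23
True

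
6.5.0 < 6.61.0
True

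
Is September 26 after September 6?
Yes. Day 26 comes after day 6 in September — this is a date comparison, not a decimal one (the decimal 9.26 would be smaller than 9.6).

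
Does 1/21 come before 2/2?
Yes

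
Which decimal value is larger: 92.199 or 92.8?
92.8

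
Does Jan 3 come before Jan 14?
Yes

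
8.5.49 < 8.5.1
False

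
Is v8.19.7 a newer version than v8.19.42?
No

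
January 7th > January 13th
False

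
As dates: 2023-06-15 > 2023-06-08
True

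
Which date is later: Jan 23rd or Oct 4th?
Oct 4th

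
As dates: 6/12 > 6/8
True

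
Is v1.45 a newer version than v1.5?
Yes. Version numbers are compared segment by segment as integers, not as decimals: minor version 45 > 5, so v1.45 > v1.5 (even though the decimal 1.45 < 1.5).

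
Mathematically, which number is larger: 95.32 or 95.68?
95.68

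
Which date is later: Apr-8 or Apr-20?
Apr-20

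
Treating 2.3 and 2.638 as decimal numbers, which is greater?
2.638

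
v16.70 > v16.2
True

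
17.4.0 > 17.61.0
False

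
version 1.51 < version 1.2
False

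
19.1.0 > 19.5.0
False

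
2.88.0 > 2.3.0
True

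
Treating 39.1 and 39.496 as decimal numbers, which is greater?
39.496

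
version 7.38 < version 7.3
False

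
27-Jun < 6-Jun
False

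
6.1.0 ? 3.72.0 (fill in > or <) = >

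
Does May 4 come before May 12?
Yes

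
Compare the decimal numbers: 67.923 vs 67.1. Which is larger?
67.923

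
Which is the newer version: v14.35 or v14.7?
v14.35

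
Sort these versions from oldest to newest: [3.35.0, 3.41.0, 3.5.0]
[3.5.0, 3.35.0, 3.41.0]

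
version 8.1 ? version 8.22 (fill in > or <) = <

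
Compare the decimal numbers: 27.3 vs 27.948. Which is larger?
27.948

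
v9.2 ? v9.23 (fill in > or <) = <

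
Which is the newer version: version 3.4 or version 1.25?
version 3.4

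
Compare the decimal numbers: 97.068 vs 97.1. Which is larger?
97.1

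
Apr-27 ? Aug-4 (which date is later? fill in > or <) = <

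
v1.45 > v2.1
False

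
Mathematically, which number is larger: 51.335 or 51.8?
51.8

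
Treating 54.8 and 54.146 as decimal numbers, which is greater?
54.8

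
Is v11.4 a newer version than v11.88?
No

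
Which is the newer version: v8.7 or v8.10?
v8.10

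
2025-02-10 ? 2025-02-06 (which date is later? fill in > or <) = >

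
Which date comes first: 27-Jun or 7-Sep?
27-Jun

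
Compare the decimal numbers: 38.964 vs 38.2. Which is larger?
38.964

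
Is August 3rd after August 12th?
No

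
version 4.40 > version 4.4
True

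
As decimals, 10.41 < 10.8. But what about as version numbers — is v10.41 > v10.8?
True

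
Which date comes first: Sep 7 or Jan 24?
Jan 24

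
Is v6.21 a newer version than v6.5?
Yes. Version numbers are compared segment by segment as integers, not as decimals: minor version 21 > 5, so v6.21 > v6.5 (even though the decimal 6.21 < 6.5).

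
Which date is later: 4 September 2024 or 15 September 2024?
15 September 2024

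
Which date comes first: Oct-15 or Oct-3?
Oct-3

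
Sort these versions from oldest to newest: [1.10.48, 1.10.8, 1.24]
[1.10.8, 1.10.48, 1.24]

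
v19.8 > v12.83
True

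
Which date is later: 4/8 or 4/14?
4/14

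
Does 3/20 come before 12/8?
Yes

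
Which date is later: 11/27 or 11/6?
11/27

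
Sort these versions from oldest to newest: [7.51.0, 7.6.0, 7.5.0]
[7.5.0, 7.6.0, 7.51.0]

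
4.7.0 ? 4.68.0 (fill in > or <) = <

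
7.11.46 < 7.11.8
False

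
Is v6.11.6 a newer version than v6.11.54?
No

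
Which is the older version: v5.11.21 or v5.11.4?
v5.11.4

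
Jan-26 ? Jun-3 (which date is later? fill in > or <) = <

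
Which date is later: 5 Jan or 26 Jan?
26 Jan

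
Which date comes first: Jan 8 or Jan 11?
Jan 8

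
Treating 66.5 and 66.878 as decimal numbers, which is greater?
66.878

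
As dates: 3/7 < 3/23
True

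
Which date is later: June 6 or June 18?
June 18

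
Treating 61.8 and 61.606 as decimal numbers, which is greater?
61.8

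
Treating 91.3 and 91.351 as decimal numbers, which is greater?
91.351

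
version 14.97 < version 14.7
False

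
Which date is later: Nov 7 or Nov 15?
Nov 15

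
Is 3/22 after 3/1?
Yes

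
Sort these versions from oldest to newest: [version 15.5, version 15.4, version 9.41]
[version 9.41, version 15.4, version 15.5]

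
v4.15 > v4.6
True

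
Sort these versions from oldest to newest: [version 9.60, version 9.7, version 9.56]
[version 9.7, version 9.56, version 9.60]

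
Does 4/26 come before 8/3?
Yes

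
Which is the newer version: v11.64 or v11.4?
v11.64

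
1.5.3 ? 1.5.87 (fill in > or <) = <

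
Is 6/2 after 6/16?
No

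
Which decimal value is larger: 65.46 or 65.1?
65.46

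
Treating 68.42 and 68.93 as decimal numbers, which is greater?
68.93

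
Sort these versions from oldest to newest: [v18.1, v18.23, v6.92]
[v6.92, v18.1, v18.23]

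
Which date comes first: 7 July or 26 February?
26 February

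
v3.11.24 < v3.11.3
False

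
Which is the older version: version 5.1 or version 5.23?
version 5.1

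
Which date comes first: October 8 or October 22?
October 8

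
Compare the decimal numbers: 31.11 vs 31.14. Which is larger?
31.14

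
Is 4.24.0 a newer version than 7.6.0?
No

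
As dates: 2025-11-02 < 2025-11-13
True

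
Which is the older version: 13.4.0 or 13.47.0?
13.4.0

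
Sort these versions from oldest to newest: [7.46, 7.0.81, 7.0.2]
[7.0.2, 7.0.81, 7.46]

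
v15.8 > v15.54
False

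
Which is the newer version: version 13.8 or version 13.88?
version 13.88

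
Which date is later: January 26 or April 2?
April 2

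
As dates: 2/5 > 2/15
False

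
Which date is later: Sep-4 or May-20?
Sep-4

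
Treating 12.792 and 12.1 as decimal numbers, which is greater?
12.792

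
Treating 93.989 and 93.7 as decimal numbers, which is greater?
93.989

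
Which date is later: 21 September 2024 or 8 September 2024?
21 September 2024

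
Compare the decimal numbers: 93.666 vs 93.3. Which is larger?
93.666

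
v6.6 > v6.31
False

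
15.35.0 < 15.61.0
True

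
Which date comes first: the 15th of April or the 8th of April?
the 8th of April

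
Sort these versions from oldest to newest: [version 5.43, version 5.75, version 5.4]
[version 5.4, version 5.43, version 5.75]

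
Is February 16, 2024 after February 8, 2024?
Yes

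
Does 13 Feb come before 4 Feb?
No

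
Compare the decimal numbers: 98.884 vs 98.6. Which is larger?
98.884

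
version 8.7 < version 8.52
True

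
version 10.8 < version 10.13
True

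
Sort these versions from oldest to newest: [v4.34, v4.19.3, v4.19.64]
[v4.19.3, v4.19.64, v4.34]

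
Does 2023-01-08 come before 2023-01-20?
Yes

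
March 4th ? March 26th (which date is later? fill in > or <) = <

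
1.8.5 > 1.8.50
False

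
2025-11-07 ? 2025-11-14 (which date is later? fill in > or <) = <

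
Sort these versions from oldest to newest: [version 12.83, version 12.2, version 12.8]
[version 12.2, version 12.8, version 12.83]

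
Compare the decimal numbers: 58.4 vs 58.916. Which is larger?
58.916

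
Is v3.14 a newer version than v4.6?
No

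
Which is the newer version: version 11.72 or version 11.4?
version 11.72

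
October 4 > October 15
False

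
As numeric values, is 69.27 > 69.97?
False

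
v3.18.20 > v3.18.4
True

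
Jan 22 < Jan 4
False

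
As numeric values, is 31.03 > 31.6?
False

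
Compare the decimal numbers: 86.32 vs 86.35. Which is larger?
86.35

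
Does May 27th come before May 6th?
No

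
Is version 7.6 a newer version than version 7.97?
No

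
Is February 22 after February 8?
Yes. Day 22 comes after day 8 in February — this is a date comparison, not a decimal one (the decimal 2.22 would be smaller than 2.8).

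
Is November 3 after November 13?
No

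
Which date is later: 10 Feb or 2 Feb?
10 Feb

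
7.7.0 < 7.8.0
True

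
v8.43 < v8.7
False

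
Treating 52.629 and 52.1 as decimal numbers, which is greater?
52.629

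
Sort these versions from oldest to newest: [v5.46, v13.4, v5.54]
[v5.46, v5.54, v13.4]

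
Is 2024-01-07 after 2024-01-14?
No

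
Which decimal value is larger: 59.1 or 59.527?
59.527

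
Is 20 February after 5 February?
Yes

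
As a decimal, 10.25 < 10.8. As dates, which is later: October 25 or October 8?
October 25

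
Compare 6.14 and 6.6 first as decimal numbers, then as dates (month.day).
As decimals: 6.14 < 6.6. As dates: 6/14 is later than 6/6 (day 14 > day 6).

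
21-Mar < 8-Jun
True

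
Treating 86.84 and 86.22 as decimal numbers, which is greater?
86.84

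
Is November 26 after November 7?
Yes. Day 26 comes after day 7 in November — this is a date comparison, not a decimal one (the decimal 11.26 would be smaller than 11.7).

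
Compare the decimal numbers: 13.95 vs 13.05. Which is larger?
13.95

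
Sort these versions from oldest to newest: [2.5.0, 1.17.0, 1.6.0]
[1.6.0, 1.17.0, 2.5.0]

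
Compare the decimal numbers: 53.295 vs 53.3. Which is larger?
53.3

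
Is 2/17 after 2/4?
Yes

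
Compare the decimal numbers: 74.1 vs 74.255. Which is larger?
74.255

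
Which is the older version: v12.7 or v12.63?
v12.7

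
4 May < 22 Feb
False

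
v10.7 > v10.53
False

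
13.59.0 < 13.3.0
False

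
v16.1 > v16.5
False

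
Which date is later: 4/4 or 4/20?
4/20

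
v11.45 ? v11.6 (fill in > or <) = >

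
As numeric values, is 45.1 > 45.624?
False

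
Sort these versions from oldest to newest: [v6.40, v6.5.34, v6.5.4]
[v6.5.4, v6.5.34, v6.40]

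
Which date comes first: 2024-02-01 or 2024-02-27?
2024-02-01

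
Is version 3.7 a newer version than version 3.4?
Yes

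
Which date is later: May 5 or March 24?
May 5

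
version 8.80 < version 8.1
False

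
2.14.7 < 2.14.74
True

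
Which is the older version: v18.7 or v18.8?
v18.7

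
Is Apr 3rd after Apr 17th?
No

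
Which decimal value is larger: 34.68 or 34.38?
34.68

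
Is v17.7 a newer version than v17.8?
No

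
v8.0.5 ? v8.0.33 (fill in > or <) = <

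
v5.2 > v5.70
False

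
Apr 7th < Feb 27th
False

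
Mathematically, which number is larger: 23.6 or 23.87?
23.87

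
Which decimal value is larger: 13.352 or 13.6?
13.6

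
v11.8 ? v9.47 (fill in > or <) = >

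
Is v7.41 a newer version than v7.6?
Yes. Version numbers are compared segment by segment as integers, not as decimals: minor version 41 > 6, so v7.41 > v7.6 (even though the decimal 7.41 < 7.6).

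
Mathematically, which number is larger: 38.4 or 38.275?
38.4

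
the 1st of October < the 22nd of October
True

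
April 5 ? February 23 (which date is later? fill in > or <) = >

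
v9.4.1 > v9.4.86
False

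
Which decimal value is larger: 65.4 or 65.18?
65.4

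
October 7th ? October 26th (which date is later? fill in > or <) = <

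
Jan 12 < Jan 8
False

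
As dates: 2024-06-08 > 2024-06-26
False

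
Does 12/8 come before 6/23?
No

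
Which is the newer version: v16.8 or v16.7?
v16.8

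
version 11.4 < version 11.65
True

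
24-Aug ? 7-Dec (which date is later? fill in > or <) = <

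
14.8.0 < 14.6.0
False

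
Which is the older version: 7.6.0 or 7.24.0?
7.6.0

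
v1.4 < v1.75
True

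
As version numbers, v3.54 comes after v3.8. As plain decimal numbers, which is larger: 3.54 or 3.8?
3.8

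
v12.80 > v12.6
True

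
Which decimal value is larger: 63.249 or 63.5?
63.5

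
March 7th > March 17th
False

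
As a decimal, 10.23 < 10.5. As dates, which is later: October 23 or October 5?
October 23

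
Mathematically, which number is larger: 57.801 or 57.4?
57.801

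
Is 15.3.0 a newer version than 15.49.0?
No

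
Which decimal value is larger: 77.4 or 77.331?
77.4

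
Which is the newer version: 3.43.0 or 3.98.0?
3.98.0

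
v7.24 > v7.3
True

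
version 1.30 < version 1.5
False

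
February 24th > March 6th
False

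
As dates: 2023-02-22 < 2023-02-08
False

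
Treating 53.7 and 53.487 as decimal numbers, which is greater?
53.7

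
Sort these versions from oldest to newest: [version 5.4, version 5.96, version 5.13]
[version 5.4, version 5.13, version 5.96]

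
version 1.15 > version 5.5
False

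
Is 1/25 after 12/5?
No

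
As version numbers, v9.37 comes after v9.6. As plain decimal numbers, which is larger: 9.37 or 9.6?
9.6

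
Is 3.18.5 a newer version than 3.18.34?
No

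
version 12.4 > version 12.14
False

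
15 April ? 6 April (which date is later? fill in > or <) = >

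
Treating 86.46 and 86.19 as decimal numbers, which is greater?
86.46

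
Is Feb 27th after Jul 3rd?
No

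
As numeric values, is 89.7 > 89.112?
True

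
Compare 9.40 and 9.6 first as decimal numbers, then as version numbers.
As decimals: 9.40 < 9.6. As versions: v9.40 > v9.6 (minor version 40 > 6).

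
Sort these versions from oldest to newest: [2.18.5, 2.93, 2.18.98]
[2.18.5, 2.18.98, 2.93]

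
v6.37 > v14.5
False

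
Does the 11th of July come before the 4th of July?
No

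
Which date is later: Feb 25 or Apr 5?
Apr 5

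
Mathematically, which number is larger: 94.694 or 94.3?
94.694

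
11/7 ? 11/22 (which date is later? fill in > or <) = <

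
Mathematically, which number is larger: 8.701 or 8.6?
8.701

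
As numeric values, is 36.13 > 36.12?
True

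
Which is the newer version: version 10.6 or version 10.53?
version 10.53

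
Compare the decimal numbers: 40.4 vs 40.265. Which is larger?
40.4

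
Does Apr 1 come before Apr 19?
Yes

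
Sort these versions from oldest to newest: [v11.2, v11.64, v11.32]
[v11.2, v11.32, v11.64]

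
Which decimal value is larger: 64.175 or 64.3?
64.3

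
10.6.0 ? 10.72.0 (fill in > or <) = <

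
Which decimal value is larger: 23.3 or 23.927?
23.927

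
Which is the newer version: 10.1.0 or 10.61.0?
10.61.0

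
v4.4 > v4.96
False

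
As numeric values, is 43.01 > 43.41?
False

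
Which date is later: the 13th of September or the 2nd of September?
the 13th of September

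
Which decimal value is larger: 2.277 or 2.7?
2.7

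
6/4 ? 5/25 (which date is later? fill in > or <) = >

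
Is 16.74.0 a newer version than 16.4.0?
Yes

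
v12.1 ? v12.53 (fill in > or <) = <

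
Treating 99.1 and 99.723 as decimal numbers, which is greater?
99.723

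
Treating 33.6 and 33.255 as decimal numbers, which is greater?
33.6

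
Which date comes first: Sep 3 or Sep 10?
Sep 3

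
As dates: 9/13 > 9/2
True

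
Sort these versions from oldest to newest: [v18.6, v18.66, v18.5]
[v18.5, v18.6, v18.66]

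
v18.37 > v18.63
False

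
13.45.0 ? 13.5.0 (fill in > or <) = >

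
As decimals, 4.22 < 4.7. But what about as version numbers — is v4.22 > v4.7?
True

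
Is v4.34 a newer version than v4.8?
Yes. Version numbers are compared segment by segment as integers, not as decimals: minor version 34 > 8, so v4.34 > v4.8 (even though the decimal 4.34 < 4.8).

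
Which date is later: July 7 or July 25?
July 25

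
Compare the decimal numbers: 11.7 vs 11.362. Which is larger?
11.7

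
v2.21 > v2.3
True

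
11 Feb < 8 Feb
False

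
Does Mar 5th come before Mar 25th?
Yes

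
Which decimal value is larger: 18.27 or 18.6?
18.6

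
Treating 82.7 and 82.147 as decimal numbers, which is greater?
82.7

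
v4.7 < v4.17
True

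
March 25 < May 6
True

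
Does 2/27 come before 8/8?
Yes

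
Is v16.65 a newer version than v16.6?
Yes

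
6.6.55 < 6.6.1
False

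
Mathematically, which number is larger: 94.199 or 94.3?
94.3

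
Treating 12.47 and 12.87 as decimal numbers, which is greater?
12.87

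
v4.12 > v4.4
True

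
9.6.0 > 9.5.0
True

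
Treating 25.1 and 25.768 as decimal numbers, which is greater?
25.768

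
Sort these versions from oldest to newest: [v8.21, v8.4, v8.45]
[v8.4, v8.21, v8.45]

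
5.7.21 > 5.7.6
True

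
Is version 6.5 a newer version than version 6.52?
No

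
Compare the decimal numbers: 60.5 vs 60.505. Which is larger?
60.505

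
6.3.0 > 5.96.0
True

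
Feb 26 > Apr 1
False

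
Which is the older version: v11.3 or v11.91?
v11.3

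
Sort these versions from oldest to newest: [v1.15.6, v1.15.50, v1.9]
[v1.9, v1.15.6, v1.15.50]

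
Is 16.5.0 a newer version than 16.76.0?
No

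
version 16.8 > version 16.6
True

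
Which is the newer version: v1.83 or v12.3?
v12.3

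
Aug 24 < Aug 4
False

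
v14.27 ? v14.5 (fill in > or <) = >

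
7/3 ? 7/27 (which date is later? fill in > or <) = <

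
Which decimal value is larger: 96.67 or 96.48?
96.67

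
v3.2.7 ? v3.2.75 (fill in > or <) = <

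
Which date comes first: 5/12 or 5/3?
5/3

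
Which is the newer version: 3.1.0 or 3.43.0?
3.43.0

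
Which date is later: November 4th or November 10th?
November 10th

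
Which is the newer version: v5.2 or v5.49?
v5.49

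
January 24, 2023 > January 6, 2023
True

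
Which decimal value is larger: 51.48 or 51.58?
51.58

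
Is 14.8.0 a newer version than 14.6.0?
Yes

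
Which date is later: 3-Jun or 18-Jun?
18-Jun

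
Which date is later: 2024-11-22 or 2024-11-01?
2024-11-22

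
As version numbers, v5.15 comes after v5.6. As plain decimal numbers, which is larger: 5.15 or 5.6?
5.6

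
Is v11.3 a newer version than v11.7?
No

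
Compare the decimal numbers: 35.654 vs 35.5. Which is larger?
35.654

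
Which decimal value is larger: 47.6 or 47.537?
47.6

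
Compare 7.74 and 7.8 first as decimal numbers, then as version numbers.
As decimals: 7.74 < 7.8. As versions: v7.74 > v7.8 (minor version 74 > 8).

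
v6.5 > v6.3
True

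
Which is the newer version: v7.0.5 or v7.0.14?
v7.0.14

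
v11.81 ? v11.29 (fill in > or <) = >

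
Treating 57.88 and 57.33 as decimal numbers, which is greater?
57.88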